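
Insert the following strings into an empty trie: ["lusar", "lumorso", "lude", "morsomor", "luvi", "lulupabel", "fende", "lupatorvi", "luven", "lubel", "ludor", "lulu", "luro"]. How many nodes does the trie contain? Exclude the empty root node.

For each word, the new-node count is its length minus the longest prefix already in the trie:
  "lusar" → 5 new (l, u, s, a, r)
  "lumorso" → prefix "lu" already present; 5 new (m, o, r, s, o)
  "lude" → prefix "lu" already present; 2 new (d, e)
  "morsomor" → 8 new (m, o, r, s, o, m, o, r)
  "luvi" → prefix "lu" already present; 2 new (v, i)
  "lulupabel" → prefix "lu" already present; 7 new (l, u, p, a, b, e, l)
  "fende" → 5 new (f, e, n, d, e)
  "lupatorvi" → prefix "lu" already present; 7 new (p, a, t, o, r, v, i)
  "luven" → prefix "luv" already present; 2 new (e, n)
  "lubel" → prefix "lu" already present; 3 new (b, e, l)
  "ludor" → prefix "lud" already present; 2 new (o, r)
  "lulu" → prefix "lulu" already present; 0 new (none)
  "luro" → prefix "lu" already present; 2 new (r, o)
Total nodes = 5 + 5 + 2 + 8 + 2 + 7 + 5 + 7 + 2 + 3 + 2 + 0 + 2 = 50

50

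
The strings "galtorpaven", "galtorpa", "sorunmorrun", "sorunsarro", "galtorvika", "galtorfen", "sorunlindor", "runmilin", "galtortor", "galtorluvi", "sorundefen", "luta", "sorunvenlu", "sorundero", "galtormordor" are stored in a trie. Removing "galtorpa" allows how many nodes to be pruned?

0

Walk "galtorpa" from the leaf back toward the root, removing each node that no remaining word uses.
Every node on "galtorpa" is still needed (e.g. by "galtorpaven"), so nothing is freed.
Nodes removed: 0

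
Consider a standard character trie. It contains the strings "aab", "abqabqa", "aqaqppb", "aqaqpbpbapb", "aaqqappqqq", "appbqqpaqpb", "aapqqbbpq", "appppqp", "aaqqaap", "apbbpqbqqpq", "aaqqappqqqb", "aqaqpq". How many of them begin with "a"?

Filter for entries beginning with "a":
Words under "a": aab, aapqqbbpq, aaqqaap, aaqqappqqq, aaqqappqqqb, abqabqa, apbbpqbqqpq, appbqqpaqpb, appppqp, aqaqpbpbapb, aqaqppb, aqaqpq
Count: 12

12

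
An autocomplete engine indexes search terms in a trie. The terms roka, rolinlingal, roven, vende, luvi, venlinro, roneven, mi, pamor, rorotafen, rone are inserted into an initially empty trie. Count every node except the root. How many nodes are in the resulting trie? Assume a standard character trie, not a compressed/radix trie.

Insert word by word; a character creates a node only if that edge doesn't already exist:
  "roka" → 4 new (r, o, k, a)
  "rolinlingal" → prefix "ro" already present; 9 new (l, i, n, l, i, n, g, a, l)
  "roven" → prefix "ro" already present; 3 new (v, e, n)
  "vende" → 5 new (v, e, n, d, e)
  "luvi" → 4 new (l, u, v, i)
  "venlinro" → prefix "ven" already present; 5 new (l, i, n, r, o)
  "roneven" → prefix "ro" already present; 5 new (n, e, v, e, n)
  "mi" → 2 new (m, i)
  "pamor" → 5 new (p, a, m, o, r)
  "rorotafen" → prefix "ro" already present; 7 new (r, o, t, a, f, e, n)
  "rone" → prefix "rone" already present; 0 new (none)
Total nodes = 4 + 9 + 3 + 5 + 4 + 5 + 5 + 2 + 5 + 7 + 0 = 49

49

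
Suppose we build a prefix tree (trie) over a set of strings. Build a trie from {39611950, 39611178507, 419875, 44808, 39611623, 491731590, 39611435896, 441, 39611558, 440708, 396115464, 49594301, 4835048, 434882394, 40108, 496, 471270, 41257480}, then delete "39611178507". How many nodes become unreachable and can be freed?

Walk "39611178507" from the leaf back toward the root, removing each node that no remaining word uses.
The suffix "178507" (6 nodes) is used only by "39611178507"; the node for "39611" still has the child "9", so pruning stops there.
Nodes removed: 6

6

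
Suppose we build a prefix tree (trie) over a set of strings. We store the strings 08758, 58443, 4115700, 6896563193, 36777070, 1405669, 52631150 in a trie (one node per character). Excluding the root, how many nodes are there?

Insert word by word; a character creates a node only if that edge doesn't already exist:
  "08758" → 5 new (0, 8, 7, 5, 8)
  "58443" → 5 new (5, 8, 4, 4, 3)
  "4115700" → 7 new (4, 1, 1, 5, 7, 0, 0)
  "6896563193" → 10 new (6, 8, 9, 6, 5, 6, 3, 1, 9, 3)
  "36777070" → 8 new (3, 6, 7, 7, 7, 0, 7, 0)
  "1405669" → 7 new (1, 4, 0, 5, 6, 6, 9)
  "52631150" → prefix "5" already present; 7 new (2, 6, 3, 1, 1, 5, 0)
Total nodes = 5 + 5 + 7 + 10 + 8 + 7 + 7 = 49

49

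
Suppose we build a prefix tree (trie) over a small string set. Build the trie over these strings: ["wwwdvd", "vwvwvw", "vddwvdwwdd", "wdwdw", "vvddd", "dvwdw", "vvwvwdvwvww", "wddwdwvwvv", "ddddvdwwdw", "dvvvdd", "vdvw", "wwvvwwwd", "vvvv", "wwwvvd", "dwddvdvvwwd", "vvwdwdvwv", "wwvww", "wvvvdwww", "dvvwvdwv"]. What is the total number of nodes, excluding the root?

107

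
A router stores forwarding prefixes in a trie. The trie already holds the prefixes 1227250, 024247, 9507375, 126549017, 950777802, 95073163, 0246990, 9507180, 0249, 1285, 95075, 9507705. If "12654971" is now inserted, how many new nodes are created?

Walking "12654971" from the root, the first 6 characters ("126549") follow existing edges; "7" is the first miss.
Each of the 2 remaining characters creates one node.

2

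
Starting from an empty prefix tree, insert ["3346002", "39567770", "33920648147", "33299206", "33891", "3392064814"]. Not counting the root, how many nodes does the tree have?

32

Insert word by word; a character creates a node only if that edge doesn't already exist:
  "3346002" → 7 new (3, 3, 4, 6, 0, 0, 2)
  "39567770" → prefix "3" already present; 7 new (9, 5, 6, 7, 7, 7, 0)
  "33920648147" → prefix "33" already present; 9 new (9, 2, 0, 6, 4, 8, 1, 4, 7)
  "33299206" → prefix "33" already present; 6 new (2, 9, 9, 2, 0, 6)
  "33891" → prefix "33" already present; 3 new (8, 9, 1)
  "3392064814" → prefix "3392064814" already present; 0 new (none)
Total nodes = 7 + 7 + 9 + 6 + 3 + 0 = 32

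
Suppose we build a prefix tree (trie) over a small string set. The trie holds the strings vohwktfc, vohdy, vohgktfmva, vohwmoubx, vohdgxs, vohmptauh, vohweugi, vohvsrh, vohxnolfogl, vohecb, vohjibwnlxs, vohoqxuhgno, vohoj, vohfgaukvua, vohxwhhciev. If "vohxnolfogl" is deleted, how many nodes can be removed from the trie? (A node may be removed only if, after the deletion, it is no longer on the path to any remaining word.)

After clearing the end-marker at "vohxnolfogl", prune upward until reaching a node still needed by another word.
The suffix "nolfogl" (7 nodes) is used only by "vohxnolfogl"; the node for "vohx" still has the child "w", so pruning stops there.
Nodes removed: 7

7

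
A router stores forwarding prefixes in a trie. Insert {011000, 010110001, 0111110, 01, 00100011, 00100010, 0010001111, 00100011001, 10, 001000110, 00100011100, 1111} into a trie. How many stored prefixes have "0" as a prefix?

10

Traverse to the node for "0", then collect every word in that subtree.
Matches: "00100010", "00100011", "001000110", "00100011001", "00100011100", "0010001111", "01", "010110001", "011000", "0111110"
Count: 10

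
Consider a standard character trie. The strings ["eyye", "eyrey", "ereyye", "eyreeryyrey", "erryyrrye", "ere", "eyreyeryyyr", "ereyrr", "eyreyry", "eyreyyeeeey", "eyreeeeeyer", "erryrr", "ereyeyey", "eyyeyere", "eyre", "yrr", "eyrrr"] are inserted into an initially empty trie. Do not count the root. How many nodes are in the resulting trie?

Count nodes per top-level branch (shared prefixes stored once):
  'e'-branch (ere, ereyeyey, ereyrr, ereyye, erryrr, erryyrrye, eyre, eyreeeeeyer, eyreeryyrey, eyrey, eyreyeryyyr, eyreyry, eyreyyeeeey, eyrrr, eyye, eyyeyere): 60 nodes
  'y'-branch (yrr): 3 nodes
Sum: 63

63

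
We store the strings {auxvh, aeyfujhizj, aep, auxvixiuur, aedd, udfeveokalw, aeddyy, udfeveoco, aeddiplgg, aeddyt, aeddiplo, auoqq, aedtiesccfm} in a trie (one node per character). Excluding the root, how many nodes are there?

56

Insert word by word; a character creates a node only if that edge doesn't already exist:
  "auxvh" → 5 new (a, u, x, v, h)
  "aeyfujhizj" → prefix "a" already present; 9 new (e, y, f, u, j, h, i, z, j)
  "aep" → prefix "ae" already present; 1 new (p)
  "auxvixiuur" → prefix "auxv" already present; 6 new (i, x, i, u, u, r)
  "aedd" → prefix "ae" already present; 2 new (d, d)
  "udfeveokalw" → 11 new (u, d, f, e, v, e, o, k, a, l, w)
  "aeddyy" → prefix "aedd" already present; 2 new (y, y)
  "udfeveoco" → prefix "udfeveo" already present; 2 new (c, o)
  "aeddiplgg" → prefix "aedd" already present; 5 new (i, p, l, g, g)
  "aeddyt" → prefix "aeddy" already present; 1 new (t)
  "aeddiplo" → prefix "aeddipl" already present; 1 new (o)
  "auoqq" → prefix "au" already present; 3 new (o, q, q)
  "aedtiesccfm" → prefix "aed" already present; 8 new (t, i, e, s, c, c, f, m)
Total nodes = 5 + 9 + 1 + 6 + 2 + 11 + 2 + 2 + 5 + 1 + 1 + 3 + 8 = 56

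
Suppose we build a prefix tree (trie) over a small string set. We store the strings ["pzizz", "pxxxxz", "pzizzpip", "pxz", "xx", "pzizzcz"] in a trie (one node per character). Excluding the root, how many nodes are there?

18

Insert word by word; a character creates a node only if that edge doesn't already exist:
  "pzizz" → 5 new (p, z, i, z, z)
  "pxxxxz" → prefix "p" already present; 5 new (x, x, x, x, z)
  "pzizzpip" → prefix "pzizz" already present; 3 new (p, i, p)
  "pxz" → prefix "px" already present; 1 new (z)
  "xx" → 2 new (x, x)
  "pzizzcz" → prefix "pzizz" already present; 2 new (c, z)
Total nodes = 5 + 5 + 3 + 1 + 2 + 2 = 18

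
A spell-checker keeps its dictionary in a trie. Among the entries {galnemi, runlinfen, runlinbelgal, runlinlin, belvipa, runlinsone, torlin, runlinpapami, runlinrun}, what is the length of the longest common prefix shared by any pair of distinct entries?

6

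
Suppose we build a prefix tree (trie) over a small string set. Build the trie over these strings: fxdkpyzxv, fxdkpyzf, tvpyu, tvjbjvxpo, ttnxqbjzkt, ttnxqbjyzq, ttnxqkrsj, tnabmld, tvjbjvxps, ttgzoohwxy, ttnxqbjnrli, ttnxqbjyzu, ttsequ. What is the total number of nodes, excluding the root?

62

Insert word by word; a character creates a node only if that edge doesn't already exist:
  "fxdkpyzxv" → 9 new (f, x, d, k, p, y, z, x, v)
  "fxdkpyzf" → prefix "fxdkpyz" already present; 1 new (f)
  "tvpyu" → 5 new (t, v, p, y, u)
  "tvjbjvxpo" → prefix "tv" already present; 7 new (j, b, j, v, x, p, o)
  "ttnxqbjzkt" → prefix "t" already present; 9 new (t, n, x, q, b, j, z, k, t)
  "ttnxqbjyzq" → prefix "ttnxqbj" already present; 3 new (y, z, q)
  "ttnxqkrsj" → prefix "ttnxq" already present; 4 new (k, r, s, j)
  "tnabmld" → prefix "t" already present; 6 new (n, a, b, m, l, d)
  "tvjbjvxps" → prefix "tvjbjvxp" already present; 1 new (s)
  "ttgzoohwxy" → prefix "tt" already present; 8 new (g, z, o, o, h, w, x, y)
  "ttnxqbjnrli" → prefix "ttnxqbj" already present; 4 new (n, r, l, i)
  "ttnxqbjyzu" → prefix "ttnxqbjyz" already present; 1 new (u)
  "ttsequ" → prefix "tt" already present; 4 new (s, e, q, u)
Total nodes = 9 + 1 + 5 + 7 + 9 + 3 + 4 + 6 + 1 + 8 + 4 + 1 + 4 = 62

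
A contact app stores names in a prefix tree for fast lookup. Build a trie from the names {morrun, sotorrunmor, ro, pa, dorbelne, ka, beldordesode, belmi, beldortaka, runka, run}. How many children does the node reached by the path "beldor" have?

Walk "beldor" from the root, arriving at one node.
Characters that immediately follow "beldor" among the stored strings: {d, t}.
That node has 2 child edges.

2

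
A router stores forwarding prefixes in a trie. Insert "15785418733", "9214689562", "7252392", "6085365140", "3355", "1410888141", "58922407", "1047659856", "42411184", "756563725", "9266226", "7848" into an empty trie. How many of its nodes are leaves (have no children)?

Leaves are exactly the stored words that no other stored word extends.
Those words: "1047659856", "1410888141", "15785418733", "3355", "42411184", "58922407", "6085365140", "7252392", "756563725", "7848", "9214689562", "9266226"
Leaf count: 12

12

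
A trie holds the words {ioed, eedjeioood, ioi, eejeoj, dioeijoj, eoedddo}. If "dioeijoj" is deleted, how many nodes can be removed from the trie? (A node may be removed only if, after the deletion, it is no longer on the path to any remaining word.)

After clearing the end-marker at "dioeijoj", prune upward until reaching a node still needed by another word.
No other word shares any prefix with "dioeijoj", so all 8 of its nodes go.
Nodes removed: 8

8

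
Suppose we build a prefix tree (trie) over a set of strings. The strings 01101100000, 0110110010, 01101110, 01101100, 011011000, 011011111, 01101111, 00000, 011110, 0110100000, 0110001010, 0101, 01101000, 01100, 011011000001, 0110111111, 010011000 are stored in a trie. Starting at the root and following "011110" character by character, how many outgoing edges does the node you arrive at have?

0

Walk "011110" from the root, arriving at one node.
No stored string extends past "011110".
That node has 0 child edges.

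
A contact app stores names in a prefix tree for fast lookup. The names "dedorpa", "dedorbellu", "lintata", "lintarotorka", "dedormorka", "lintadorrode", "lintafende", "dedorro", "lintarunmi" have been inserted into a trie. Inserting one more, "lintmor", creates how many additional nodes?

Walking "lintmor" from the root, the first 4 characters ("lint") follow existing edges; "m" is the first miss.
So 7 − 4 = 3 new nodes.

3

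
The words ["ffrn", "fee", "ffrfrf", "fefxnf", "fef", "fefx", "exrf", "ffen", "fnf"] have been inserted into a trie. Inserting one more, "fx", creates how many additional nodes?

"f" is already a path in the trie; the remaining "x" must be added.
Each of the 1 remaining characters creates one node.

1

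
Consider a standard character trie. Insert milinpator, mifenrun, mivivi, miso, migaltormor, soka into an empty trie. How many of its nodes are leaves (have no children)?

6

Leaves are exactly the stored words that no other stored word extends.
Those words: "mifenrun", "migaltormor", "milinpator", "miso", "mivivi", "soka"
Leaf count: 6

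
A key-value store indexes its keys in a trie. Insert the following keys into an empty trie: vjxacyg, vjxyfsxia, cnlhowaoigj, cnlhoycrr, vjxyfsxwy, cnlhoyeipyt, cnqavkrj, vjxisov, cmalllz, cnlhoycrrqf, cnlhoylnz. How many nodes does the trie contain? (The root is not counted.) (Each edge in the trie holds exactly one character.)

For each word, the new-node count is its length minus the longest prefix already in the trie:
  "vjxacyg" → 7 new (v, j, x, a, c, y, g)
  "vjxyfsxia" → prefix "vjx" already present; 6 new (y, f, s, x, i, a)
  "cnlhowaoigj" → 11 new (c, n, l, h, o, w, a, o, i, g, j)
  "cnlhoycrr" → prefix "cnlho" already present; 4 new (y, c, r, r)
  "vjxyfsxwy" → prefix "vjxyfsx" already present; 2 new (w, y)
  "cnlhoyeipyt" → prefix "cnlhoy" already present; 5 new (e, i, p, y, t)
  "cnqavkrj" → prefix "cn" already present; 6 new (q, a, v, k, r, j)
  "vjxisov" → prefix "vjx" already present; 4 new (i, s, o, v)
  "cmalllz" → prefix "c" already present; 6 new (m, a, l, l, l, z)
  "cnlhoycrrqf" → prefix "cnlhoycrr" already present; 2 new (q, f)
  "cnlhoylnz" → prefix "cnlhoy" already present; 3 new (l, n, z)
Total nodes = 7 + 6 + 11 + 4 + 2 + 5 + 6 + 4 + 6 + 2 + 3 = 56

56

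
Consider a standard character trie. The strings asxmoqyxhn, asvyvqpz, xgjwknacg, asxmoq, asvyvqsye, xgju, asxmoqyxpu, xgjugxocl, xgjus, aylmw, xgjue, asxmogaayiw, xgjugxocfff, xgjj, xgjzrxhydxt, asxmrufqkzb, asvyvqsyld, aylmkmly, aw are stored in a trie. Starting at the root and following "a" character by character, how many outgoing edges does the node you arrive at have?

The children of the "a" node are the distinct next characters among strings starting with "a".
Distinct next characters after "a": s, w, y.
That node has 3 child edges.

3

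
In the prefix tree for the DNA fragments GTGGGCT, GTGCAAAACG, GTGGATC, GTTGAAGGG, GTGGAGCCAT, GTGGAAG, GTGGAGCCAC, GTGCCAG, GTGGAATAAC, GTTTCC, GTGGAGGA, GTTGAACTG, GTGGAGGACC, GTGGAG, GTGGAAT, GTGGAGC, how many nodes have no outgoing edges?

12

A leaf is a node with no children — equivalently, the end of a word that is not a proper prefix of any other stored word.
Those words: "GTGCAAAACG", "GTGCCAG", "GTGGAAG", "GTGGAATAAC", "GTGGAGCCAC", "GTGGAGCCAT", "GTGGAGGACC", "GTGGATC", "GTGGGCT", "GTTGAACTG", "GTTGAAGGG", "GTTTCC"
Leaf count: 12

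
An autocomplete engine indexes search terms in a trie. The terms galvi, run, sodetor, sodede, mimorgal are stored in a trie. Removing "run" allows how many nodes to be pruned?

3

A node on "run"'s path can go only if nothing else ends at it or branches off below it.
No other word shares any prefix with "run", so all 3 of its nodes go.
Nodes removed: 3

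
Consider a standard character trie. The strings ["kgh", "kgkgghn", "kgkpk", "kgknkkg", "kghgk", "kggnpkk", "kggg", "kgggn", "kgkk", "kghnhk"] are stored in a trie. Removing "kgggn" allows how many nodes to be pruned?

1

After clearing the end-marker at "kgggn", prune upward until reaching a node still needed by another word.
The suffix "n" (1 node) is used only by "kgggn"; "kggg" is itself a stored word, so pruning stops there.
Nodes removed: 1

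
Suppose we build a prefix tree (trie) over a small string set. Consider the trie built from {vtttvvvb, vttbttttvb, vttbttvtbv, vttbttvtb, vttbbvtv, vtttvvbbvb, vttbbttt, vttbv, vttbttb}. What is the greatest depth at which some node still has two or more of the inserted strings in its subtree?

Equivalently: take the maximum, over all pairs, of their longest common prefix length.
"vttbttvtb" and "vttbttvtbv" agree on "vttbttvtb" (9 characters) before diverging; nothing deeper is shared.
Longest shared-prefix length: 9

9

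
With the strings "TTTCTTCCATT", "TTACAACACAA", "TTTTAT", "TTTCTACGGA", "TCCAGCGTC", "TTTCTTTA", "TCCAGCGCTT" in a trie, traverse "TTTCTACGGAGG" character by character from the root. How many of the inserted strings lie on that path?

Traverse "TTTCTACGGAGG" character by character; count nodes along the way that are marked as word ends.
Prefixes of the query that are stored words: "TTTCTACGGA"
Count: 1

1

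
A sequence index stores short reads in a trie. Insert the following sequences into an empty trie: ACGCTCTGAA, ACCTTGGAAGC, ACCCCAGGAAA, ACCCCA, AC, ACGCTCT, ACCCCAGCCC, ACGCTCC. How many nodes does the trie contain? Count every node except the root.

For each word, the new-node count is its length minus the longest prefix already in the trie:
  "ACGCTCTGAA" → 10 new (A, C, G, C, T, C, T, G, A, A)
  "ACCTTGGAAGC" → prefix "AC" already present; 9 new (C, T, T, G, G, A, A, G, C)
  "ACCCCAGGAAA" → prefix "ACC" already present; 8 new (C, C, A, G, G, A, A, A)
  "ACCCCA" → prefix "ACCCCA" already present; 0 new (none)
  "AC" → prefix "AC" already present; 0 new (none)
  "ACGCTCT" → prefix "ACGCTCT" already present; 0 new (none)
  "ACCCCAGCCC" → prefix "ACCCCAG" already present; 3 new (C, C, C)
  "ACGCTCC" → prefix "ACGCTC" already present; 1 new (C)
Total nodes = 10 + 9 + 8 + 0 + 0 + 0 + 3 + 1 = 31

31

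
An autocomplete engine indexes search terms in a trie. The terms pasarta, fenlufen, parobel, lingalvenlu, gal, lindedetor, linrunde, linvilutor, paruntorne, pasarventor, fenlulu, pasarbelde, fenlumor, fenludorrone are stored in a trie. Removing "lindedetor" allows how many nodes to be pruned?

7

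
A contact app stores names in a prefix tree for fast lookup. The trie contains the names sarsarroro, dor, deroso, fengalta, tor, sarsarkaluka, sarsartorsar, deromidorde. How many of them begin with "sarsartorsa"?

Filter for entries beginning with "sarsartorsa":
Matches: "sarsartorsar"
Count: 1

1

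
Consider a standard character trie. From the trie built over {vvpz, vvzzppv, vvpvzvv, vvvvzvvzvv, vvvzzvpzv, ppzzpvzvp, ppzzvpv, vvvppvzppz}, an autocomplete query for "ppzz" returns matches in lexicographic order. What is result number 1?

ppzzpvzvp

Filter for "ppzz…" and sort: "ppzzpvzvp", "ppzzvpv"
Position 1: ppzzpvzvp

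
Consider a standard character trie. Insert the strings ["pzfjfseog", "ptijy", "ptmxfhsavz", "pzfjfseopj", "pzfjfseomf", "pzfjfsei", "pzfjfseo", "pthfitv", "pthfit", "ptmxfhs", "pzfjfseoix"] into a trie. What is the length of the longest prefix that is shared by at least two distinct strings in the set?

8

Look for the deepest trie node that still has at least two words in its subtree.
e.g. "pzfjfseo" and "pzfjfseog" share the prefix "pzfjfseo" of length 8; no pair shares a longer one.
Longest shared-prefix length: 8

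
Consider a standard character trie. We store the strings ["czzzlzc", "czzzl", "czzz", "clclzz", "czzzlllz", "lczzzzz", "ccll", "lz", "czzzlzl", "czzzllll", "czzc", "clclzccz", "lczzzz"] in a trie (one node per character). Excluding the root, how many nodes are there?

For each word, the new-node count is its length minus the longest prefix already in the trie:
  "czzzlzc" → 7 new (c, z, z, z, l, z, c)
  "czzzl" → prefix "czzzl" already present; 0 new (none)
  "czzz" → prefix "czzz" already present; 0 new (none)
  "clclzz" → prefix "c" already present; 5 new (l, c, l, z, z)
  "czzzlllz" → prefix "czzzl" already present; 3 new (l, l, z)
  "lczzzzz" → 7 new (l, c, z, z, z, z, z)
  "ccll" → prefix "c" already present; 3 new (c, l, l)
  "lz" → prefix "l" already present; 1 new (z)
  "czzzlzl" → prefix "czzzlz" already present; 1 new (l)
  "czzzllll" → prefix "czzzlll" already present; 1 new (l)
  "czzc" → prefix "czz" already present; 1 new (c)
  "clclzccz" → prefix "clclz" already present; 3 new (c, c, z)
  "lczzzz" → prefix "lczzzz" already present; 0 new (none)
Total nodes = 7 + 0 + 0 + 5 + 3 + 7 + 3 + 1 + 1 + 1 + 1 + 3 + 0 = 32

32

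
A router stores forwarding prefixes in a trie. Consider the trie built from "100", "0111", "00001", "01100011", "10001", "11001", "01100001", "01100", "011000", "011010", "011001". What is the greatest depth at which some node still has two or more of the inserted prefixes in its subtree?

The deepest shared node is where two words last agree before diverging.
e.g. "011000" and "01100001" share the prefix "011000" of length 6; no pair shares a longer one.
Longest shared-prefix length: 6

6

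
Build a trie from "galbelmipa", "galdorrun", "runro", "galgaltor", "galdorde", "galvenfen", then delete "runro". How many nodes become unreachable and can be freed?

A node on "runro"'s path can go only if nothing else ends at it or branches off below it.
No other word shares any prefix with "runro", so all 5 of its nodes go.
Nodes removed: 5

5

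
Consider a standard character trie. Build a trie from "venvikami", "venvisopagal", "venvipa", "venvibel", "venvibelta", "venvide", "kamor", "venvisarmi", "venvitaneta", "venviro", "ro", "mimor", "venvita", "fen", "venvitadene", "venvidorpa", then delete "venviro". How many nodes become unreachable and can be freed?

2

A node on "venviro"'s path can go only if nothing else ends at it or branches off below it.
The suffix "ro" (2 nodes) is used only by "venviro"; the node for "venvi" still has the child "k", so pruning stops there.
Nodes removed: 2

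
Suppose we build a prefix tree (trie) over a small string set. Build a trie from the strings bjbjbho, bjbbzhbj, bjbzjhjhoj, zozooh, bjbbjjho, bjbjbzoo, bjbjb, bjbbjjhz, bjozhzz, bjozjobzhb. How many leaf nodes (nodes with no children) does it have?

Leaves are exactly the stored words that no other stored word extends.
Those words: "bjbbjjho", "bjbbjjhz", "bjbbzhbj", "bjbjbho", "bjbjbzoo", "bjbzjhjhoj", "bjozhzz", "bjozjobzhb", "zozooh"
Leaf count: 9

9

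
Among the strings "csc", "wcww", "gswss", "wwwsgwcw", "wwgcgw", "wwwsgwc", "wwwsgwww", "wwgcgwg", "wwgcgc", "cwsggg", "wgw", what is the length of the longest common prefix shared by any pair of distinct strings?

7

Equivalently: take the maximum, over all pairs, of their longest common prefix length.
"wwwsgwc" and "wwwsgwcw" agree on "wwwsgwc" (7 characters) before diverging; nothing deeper is shared.
Longest shared-prefix length: 7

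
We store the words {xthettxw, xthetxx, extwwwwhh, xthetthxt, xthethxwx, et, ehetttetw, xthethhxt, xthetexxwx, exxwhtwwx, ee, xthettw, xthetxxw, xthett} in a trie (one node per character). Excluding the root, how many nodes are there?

Insert word by word; a character creates a node only if that edge doesn't already exist:
  "xthettxw" → 8 new (x, t, h, e, t, t, x, w)
  "xthetxx" → prefix "xthet" already present; 2 new (x, x)
  "extwwwwhh" → 9 new (e, x, t, w, w, w, w, h, h)
  "xthetthxt" → prefix "xthett" already present; 3 new (h, x, t)
  "xthethxwx" → prefix "xthet" already present; 4 new (h, x, w, x)
  "et" → prefix "e" already present; 1 new (t)
  "ehetttetw" → prefix "e" already present; 8 new (h, e, t, t, t, e, t, w)
  "xthethhxt" → prefix "xtheth" already present; 3 new (h, x, t)
  "xthetexxwx" → prefix "xthet" already present; 5 new (e, x, x, w, x)
  "exxwhtwwx" → prefix "ex" already present; 7 new (x, w, h, t, w, w, x)
  "ee" → prefix "e" already present; 1 new (e)
  "xthettw" → prefix "xthett" already present; 1 new (w)
  "xthetxxw" → prefix "xthetxx" already present; 1 new (w)
  "xthett" → prefix "xthett" already present; 0 new (none)
Total nodes = 8 + 2 + 9 + 3 + 4 + 1 + 8 + 3 + 5 + 7 + 1 + 1 + 1 + 0 = 53

53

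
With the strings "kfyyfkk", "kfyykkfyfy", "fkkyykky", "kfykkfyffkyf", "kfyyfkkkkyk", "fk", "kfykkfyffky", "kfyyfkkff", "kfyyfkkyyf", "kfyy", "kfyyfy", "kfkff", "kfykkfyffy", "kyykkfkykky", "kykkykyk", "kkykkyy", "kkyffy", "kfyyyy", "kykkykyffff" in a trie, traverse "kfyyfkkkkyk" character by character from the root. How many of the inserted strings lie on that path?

3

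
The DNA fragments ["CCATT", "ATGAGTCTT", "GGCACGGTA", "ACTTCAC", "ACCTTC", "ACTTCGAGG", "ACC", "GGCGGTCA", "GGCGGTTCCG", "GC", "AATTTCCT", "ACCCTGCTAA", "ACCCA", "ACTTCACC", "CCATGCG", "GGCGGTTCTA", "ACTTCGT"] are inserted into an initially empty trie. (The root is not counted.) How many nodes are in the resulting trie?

Insert word by word; a character creates a node only if that edge doesn't already exist:
  "CCATT" → 5 new (C, C, A, T, T)
  "ATGAGTCTT" → 9 new (A, T, G, A, G, T, C, T, T)
  "GGCACGGTA" → 9 new (G, G, C, A, C, G, G, T, A)
  "ACTTCAC" → prefix "A" already present; 6 new (C, T, T, C, A, C)
  "ACCTTC" → prefix "AC" already present; 4 new (C, T, T, C)
  "ACTTCGAGG" → prefix "ACTTC" already present; 4 new (G, A, G, G)
  "ACC" → prefix "ACC" already present; 0 new (none)
  "GGCGGTCA" → prefix "GGC" already present; 5 new (G, G, T, C, A)
  "GGCGGTTCCG" → prefix "GGCGGT" already present; 4 new (T, C, C, G)
  "GC" → prefix "G" already present; 1 new (C)
  "AATTTCCT" → prefix "A" already present; 7 new (A, T, T, T, C, C, T)
  "ACCCTGCTAA" → prefix "ACC" already present; 7 new (C, T, G, C, T, A, A)
  "ACCCA" → prefix "ACCC" already present; 1 new (A)
  "ACTTCACC" → prefix "ACTTCAC" already present; 1 new (C)
  "CCATGCG" → prefix "CCAT" already present; 3 new (G, C, G)
  "GGCGGTTCTA" → prefix "GGCGGTTC" already present; 2 new (T, A)
  "ACTTCGT" → prefix "ACTTCG" already present; 1 new (T)
Total nodes = 5 + 9 + 9 + 6 + 4 + 4 + 0 + 5 + 4 + 1 + 7 + 7 + 1 + 1 + 3 + 2 + 1 = 69

69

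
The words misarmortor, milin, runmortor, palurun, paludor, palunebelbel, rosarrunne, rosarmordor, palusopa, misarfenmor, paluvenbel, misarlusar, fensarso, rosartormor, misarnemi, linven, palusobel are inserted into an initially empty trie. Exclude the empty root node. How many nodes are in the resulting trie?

Trace insertions, counting only characters that open a new branch:
  "misarmortor" → 11 new (m, i, s, a, r, m, o, r, t, o, r)
  "milin" → prefix "mi" already present; 3 new (l, i, n)
  "runmortor" → 9 new (r, u, n, m, o, r, t, o, r)
  "palurun" → 7 new (p, a, l, u, r, u, n)
  "paludor" → prefix "palu" already present; 3 new (d, o, r)
  "palunebelbel" → prefix "palu" already present; 8 new (n, e, b, e, l, b, e, l)
  "rosarrunne" → prefix "r" already present; 9 new (o, s, a, r, r, u, n, n, e)
  "rosarmordor" → prefix "rosar" already present; 6 new (m, o, r, d, o, r)
  "palusopa" → prefix "palu" already present; 4 new (s, o, p, a)
  "misarfenmor" → prefix "misar" already present; 6 new (f, e, n, m, o, r)
  "paluvenbel" → prefix "palu" already present; 6 new (v, e, n, b, e, l)
  "misarlusar" → prefix "misar" already present; 5 new (l, u, s, a, r)
  "fensarso" → 8 new (f, e, n, s, a, r, s, o)
  "rosartormor" → prefix "rosar" already present; 6 new (t, o, r, m, o, r)
  "misarnemi" → prefix "misar" already present; 4 new (n, e, m, i)
  "linven" → 6 new (l, i, n, v, e, n)
  "palusobel" → prefix "paluso" already present; 3 new (b, e, l)
Total nodes = 11 + 3 + 9 + 7 + 3 + 8 + 9 + 6 + 4 + 6 + 6 + 5 + 8 + 6 + 4 + 6 + 3 = 104

104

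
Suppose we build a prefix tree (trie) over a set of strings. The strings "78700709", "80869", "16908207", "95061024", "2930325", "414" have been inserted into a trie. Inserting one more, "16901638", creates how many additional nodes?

4

The longest prefix of "16901638" already in the trie is "1690" (length 4).
New nodes needed: |"16901638"| − 4 = 8 − 4 = 4.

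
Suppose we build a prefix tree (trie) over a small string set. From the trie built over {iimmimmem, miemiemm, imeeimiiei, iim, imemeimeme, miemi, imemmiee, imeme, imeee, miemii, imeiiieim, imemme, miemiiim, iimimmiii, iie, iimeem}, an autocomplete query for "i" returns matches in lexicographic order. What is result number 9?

imeme

Words with prefix "i", in lexicographic order: "iie", "iim", "iimeem", "iimimmiii", "iimmimmem", "imeee", "imeeimiiei", "imeiiieim", "imeme", "imemeimeme", "imemme", "imemmiee"
Position 9: imeme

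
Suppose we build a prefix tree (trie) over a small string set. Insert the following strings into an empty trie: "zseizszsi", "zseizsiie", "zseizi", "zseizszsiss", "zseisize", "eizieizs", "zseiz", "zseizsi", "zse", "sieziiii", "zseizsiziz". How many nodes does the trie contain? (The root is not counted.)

38

Insert word by word; a character creates a node only if that edge doesn't already exist:
  "zseizszsi" → 9 new (z, s, e, i, z, s, z, s, i)
  "zseizsiie" → prefix "zseizs" already present; 3 new (i, i, e)
  "zseizi" → prefix "zseiz" already present; 1 new (i)
  "zseizszsiss" → prefix "zseizszsi" already present; 2 new (s, s)
  "zseisize" → prefix "zsei" already present; 4 new (s, i, z, e)
  "eizieizs" → 8 new (e, i, z, i, e, i, z, s)
  "zseiz" → prefix "zseiz" already present; 0 new (none)
  "zseizsi" → prefix "zseizsi" already present; 0 new (none)
  "zse" → prefix "zse" already present; 0 new (none)
  "sieziiii" → 8 new (s, i, e, z, i, i, i, i)
  "zseizsiziz" → prefix "zseizsi" already present; 3 new (z, i, z)
Total nodes = 9 + 3 + 1 + 2 + 4 + 8 + 0 + 0 + 0 + 8 + 3 = 38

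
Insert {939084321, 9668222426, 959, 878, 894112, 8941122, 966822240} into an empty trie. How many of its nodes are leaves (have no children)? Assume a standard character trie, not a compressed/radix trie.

A leaf is a node with no children — equivalently, the end of a word that is not a proper prefix of any other stored word.
Those words: "878", "8941122", "939084321", "959", "966822240", "9668222426"
Leaf count: 6

6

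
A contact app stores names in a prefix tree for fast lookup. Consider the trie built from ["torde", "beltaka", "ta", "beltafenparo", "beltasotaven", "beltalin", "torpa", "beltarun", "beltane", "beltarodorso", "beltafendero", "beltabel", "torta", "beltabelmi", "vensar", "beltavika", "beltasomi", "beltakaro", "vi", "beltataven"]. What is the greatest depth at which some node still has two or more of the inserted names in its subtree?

Equivalently: take the maximum, over all pairs, of their longest common prefix length.
e.g. "beltabel" and "beltabelmi" share the prefix "beltabel" of length 8; no pair shares a longer one.
Longest shared-prefix length: 8

8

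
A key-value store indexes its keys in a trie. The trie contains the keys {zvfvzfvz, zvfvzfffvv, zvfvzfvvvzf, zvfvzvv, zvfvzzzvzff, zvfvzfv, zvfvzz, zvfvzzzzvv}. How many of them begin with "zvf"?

8

Filter for entries beginning with "zvf":
Matches: "zvfvzfffvv", "zvfvzfv", "zvfvzfvvvzf", "zvfvzfvz", "zvfvzvv", "zvfvzz", "zvfvzzzvzff", "zvfvzzzzvv"
Count: 8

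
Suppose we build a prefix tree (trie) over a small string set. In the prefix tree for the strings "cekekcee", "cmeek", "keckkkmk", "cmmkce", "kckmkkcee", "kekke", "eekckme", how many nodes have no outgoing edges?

A leaf is a node with no children — equivalently, the end of a word that is not a proper prefix of any other stored word.
Those words: "cekekcee", "cmeek", "cmmkce", "eekckme", "kckmkkcee", "keckkkmk", "kekke"
Leaf count: 7

7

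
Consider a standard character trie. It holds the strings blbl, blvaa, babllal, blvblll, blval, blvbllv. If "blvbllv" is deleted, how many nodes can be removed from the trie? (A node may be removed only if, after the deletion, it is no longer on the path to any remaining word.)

1

A node on "blvbllv"'s path can go only if nothing else ends at it or branches off below it.
The suffix "v" (1 node) is used only by "blvbllv"; the node for "blvbll" still has the child "l", so pruning stops there.
Nodes removed: 1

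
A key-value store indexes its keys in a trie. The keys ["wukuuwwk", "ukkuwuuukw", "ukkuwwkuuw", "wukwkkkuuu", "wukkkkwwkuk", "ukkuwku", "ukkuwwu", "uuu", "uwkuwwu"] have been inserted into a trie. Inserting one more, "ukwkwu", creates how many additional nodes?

The longest prefix of "ukwkwu" already in the trie is "uk" (length 2).
New nodes needed: |"ukwkwu"| − 2 = 6 − 2 = 4.

4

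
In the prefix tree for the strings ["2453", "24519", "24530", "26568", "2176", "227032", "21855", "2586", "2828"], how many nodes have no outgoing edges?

A leaf is a node with no children — equivalently, the end of a word that is not a proper prefix of any other stored word.
Those words: "2176", "21855", "227032", "24519", "24530", "2586", "26568", "2828"
Leaf count: 8

8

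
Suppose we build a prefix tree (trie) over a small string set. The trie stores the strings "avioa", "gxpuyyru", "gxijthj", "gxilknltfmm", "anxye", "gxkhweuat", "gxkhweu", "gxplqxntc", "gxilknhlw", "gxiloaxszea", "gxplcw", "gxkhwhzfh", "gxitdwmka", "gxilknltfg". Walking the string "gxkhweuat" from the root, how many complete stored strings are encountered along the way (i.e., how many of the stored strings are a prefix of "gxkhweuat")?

2

Walk "gxkhweuat" from the root; an end-of-word marker is hit whenever a stored word is a prefix of "gxkhweuat".
Prefixes of the query that are stored words: "gxkhweu", "gxkhweuat"
Count: 2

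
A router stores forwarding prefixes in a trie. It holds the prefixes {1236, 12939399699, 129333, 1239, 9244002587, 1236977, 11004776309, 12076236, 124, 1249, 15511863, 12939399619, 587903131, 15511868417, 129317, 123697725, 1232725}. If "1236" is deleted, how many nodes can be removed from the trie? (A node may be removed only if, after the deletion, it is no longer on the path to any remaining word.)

Walk "1236" from the leaf back toward the root, removing each node that no remaining word uses.
Every node on "1236" is still needed (e.g. by "1236977"), so nothing is freed.
Nodes removed: 0

0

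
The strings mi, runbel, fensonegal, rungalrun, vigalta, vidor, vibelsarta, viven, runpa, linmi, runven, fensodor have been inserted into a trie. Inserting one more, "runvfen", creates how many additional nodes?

3

The longest prefix of "runvfen" already in the trie is "runv" (length 4).
So 7 − 4 = 3 new nodes.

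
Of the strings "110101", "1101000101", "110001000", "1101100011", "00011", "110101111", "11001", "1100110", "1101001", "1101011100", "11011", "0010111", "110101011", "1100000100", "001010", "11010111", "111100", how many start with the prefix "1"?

Traverse to the node for "1", then collect every word in that subtree.
Words under "1": 1100000100, 110001000, 11001, 1100110, 1101000101, 1101001, 110101, 110101011, 11010111, 1101011100, 110101111, 11011, 1101100011, 111100
Count: 14

14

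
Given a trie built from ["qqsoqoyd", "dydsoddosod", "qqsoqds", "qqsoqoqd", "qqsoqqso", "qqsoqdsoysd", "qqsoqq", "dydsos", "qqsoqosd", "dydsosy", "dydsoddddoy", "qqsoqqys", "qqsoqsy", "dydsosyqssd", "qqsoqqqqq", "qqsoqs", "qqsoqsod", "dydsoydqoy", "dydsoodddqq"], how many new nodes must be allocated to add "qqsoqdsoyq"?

Walking "qqsoqdsoyq" from the root, the first 9 characters ("qqsoqdsoy") follow existing edges; "q" is the first miss.
So 10 − 9 = 1 new nodes.

1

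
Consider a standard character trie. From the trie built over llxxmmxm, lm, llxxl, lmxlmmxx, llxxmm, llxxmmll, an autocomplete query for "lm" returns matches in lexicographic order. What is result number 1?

lm

Filter for "lm…" and sort: "lm", "lmxlmmxx"
The 1st is lm.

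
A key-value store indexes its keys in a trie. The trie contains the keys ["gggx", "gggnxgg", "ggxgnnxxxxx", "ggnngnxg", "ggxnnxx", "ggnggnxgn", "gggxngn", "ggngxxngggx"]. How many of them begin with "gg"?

Traverse to the node for "gg", then collect every word in that subtree.
Matches: "gggnxgg", "gggx", "gggxngn", "ggnggnxgn", "ggngxxngggx", "ggnngnxg", "ggxgnnxxxxx", "ggxnnxx"
Count: 8

8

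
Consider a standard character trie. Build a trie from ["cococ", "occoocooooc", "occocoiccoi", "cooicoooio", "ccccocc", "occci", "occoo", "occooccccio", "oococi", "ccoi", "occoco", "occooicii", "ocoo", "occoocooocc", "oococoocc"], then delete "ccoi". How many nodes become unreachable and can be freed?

After clearing the end-marker at "ccoi", prune upward until reaching a node still needed by another word.
The suffix "oi" (2 nodes) is used only by "ccoi"; the node for "cc" still has the child "c", so pruning stops there.
Nodes removed: 2

2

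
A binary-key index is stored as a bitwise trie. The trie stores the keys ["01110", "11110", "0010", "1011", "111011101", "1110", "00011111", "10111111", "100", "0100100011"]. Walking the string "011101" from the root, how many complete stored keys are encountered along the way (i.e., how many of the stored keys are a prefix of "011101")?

Traverse "011101" character by character; count nodes along the way that are marked as word ends.
Prefixes of the query that are stored words: "01110"
Count: 1

1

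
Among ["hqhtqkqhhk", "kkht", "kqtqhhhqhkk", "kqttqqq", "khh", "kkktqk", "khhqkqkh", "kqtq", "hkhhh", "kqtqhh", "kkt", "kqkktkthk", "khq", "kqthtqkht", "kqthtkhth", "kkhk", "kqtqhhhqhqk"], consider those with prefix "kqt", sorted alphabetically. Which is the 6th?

kqtqhhhqhqk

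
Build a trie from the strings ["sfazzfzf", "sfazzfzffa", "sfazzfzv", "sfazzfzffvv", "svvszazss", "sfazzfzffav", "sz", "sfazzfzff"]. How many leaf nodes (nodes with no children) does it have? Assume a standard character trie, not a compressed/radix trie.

Leaves are exactly the stored words that no other stored word extends.
Those words: "sfazzfzffav", "sfazzfzffvv", "sfazzfzv", "svvszazss", "sz"
Leaf count: 5

5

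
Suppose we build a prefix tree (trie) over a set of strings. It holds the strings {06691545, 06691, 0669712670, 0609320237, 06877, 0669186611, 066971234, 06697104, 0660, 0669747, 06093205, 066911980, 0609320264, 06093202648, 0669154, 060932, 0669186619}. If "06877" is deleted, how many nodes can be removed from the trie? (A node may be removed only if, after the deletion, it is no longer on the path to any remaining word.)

Walk "06877" from the leaf back toward the root, removing each node that no remaining word uses.
The suffix "877" (3 nodes) is used only by "06877"; the node for "06" still has the child "6", so pruning stops there.
Nodes removed: 3

3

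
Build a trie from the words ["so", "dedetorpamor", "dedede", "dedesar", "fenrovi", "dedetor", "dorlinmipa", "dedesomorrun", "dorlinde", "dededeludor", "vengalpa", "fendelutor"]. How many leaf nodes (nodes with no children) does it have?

10

A leaf is a node with no children — equivalently, the end of a word that is not a proper prefix of any other stored word.
Those words: "dededeludor", "dedesar", "dedesomorrun", "dedetorpamor", "dorlinde", "dorlinmipa", "fendelutor", "fenrovi", "so", "vengalpa"
Leaf count: 10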